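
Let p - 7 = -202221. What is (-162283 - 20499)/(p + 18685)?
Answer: 182782/183529 ≈ 0.99593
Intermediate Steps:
p = -202214 (p = 7 - 202221 = -202214)
(-162283 - 20499)/(p + 18685) = (-162283 - 20499)/(-202214 + 18685) = -182782/(-183529) = -182782*(-1/183529) = 182782/183529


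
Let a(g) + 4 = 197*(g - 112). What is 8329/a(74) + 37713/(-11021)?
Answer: -3497797/771470 ≈ -4.5339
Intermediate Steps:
a(g) = -22068 + 197*g (a(g) = -4 + 197*(g - 112) = -4 + 197*(-112 + g) = -4 + (-22064 + 197*g) = -22068 + 197*g)
8329/a(74) + 37713/(-11021) = 8329/(-22068 + 197*74) + 37713/(-11021) = 8329/(-22068 + 14578) + 37713*(-1/11021) = 8329/(-7490) - 37713/11021 = 8329*(-1/7490) - 37713/11021 = -8329/7490 - 37713/11021 = -3497797/771470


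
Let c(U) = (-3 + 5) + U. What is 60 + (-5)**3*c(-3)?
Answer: 185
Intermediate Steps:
c(U) = 2 + U
60 + (-5)**3*c(-3) = 60 + (-5)**3*(2 - 3) = 60 - 125*(-1) = 60 + 125 = 185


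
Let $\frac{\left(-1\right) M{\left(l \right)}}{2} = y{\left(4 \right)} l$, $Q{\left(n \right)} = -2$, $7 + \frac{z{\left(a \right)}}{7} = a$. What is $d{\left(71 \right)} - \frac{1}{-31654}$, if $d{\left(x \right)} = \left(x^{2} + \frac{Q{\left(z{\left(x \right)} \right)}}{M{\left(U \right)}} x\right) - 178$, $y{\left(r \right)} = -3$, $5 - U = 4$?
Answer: $\frac{459552775}{94962} \approx 4839.3$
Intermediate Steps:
$U = 1$ ($U = 5 - 4 = 1$)
$z{\left(a \right)} = -49 + 7 a$
$M{\left(l \right)} = 6 l$ ($M{\left(l \right)} = - 2 \left(- 3 l\right) = 6 l$)
$d{\left(x \right)} = -178 + x^{2} - \frac{x}{3}$ ($d{\left(x \right)} = \left(x^{2} + - \frac{2}{6 \cdot 1} x\right) - 178 = \left(x^{2} + - \frac{2}{6} x\right) - 178 = \left(x^{2} + \left(-2\right) \frac{1}{6} x\right) - 178 = \left(x^{2} - \frac{x}{3}\right) - 178 = -178 + x^{2} - \frac{x}{3}$)
$d{\left(71 \right)} - \frac{1}{-31654} = \left(-178 + 71^{2} - \frac{71}{3}\right) - \frac{1}{-31654} = \left(-178 + 5041 - \frac{71}{3}\right) - - \frac{1}{31654} = \frac{14518}{3} + \frac{1}{31654} = \frac{459552775}{94962}$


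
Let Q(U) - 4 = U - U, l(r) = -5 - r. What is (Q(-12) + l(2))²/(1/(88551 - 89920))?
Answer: -12321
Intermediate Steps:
Q(U) = 4 (Q(U) = 4 + (U - U) = 4 + 0 = 4)
(Q(-12) + l(2))²/(1/(88551 - 89920)) = (4 + (-5 - 1*2))²/(1/(88551 - 89920)) = (4 + (-5 - 2))²/(1/(-1369)) = (4 - 7)²/(-1/1369) = (-3)²*(-1369) = 9*(-1369) = -12321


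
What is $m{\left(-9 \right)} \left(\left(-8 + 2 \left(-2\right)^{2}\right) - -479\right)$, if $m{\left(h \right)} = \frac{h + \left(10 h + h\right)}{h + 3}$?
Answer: $8622$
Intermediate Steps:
$m{\left(h \right)} = \frac{12 h}{3 + h}$ ($m{\left(h \right)} = \frac{h + 11 h}{3 + h} = \frac{12 h}{3 + h}$)
$m{\left(-9 \right)} \left(\left(-8 + 2 \left(-2\right)^{2}\right) - -479\right) = 12 \left(-9\right) \frac{1}{3 - 9} \left(\left(-8 + 2 \left(-2\right)^{2}\right) - -479\right) = 12 \left(-9\right) \frac{1}{-6} \left(\left(-8 + 2 \cdot 4\right) + 479\right) = 12 \left(-9\right) \left(- \frac{1}{6}\right) \left(\left(-8 + 8\right) + 479\right) = 18 \left(0 + 479\right) = 18 \cdot 479 = 8622$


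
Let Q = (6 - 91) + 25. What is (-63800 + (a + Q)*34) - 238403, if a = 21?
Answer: -303529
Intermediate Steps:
Q = -60 (Q = -85 + 25 = -60)
(-63800 + (a + Q)*34) - 238403 = (-63800 + (21 - 60)*34) - 238403 = (-63800 - 39*34) - 238403 = (-63800 - 1326) - 238403 = -65126 - 238403 = -303529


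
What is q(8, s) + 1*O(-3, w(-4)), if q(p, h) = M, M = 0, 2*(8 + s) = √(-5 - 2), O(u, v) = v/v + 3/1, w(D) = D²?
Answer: 4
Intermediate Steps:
O(u, v) = 4 (O(u, v) = 1 + 3*1 = 1 + 3 = 4)
s = -8 + I*√7/2 (s = -8 + √(-5 - 2)/2 = -8 + √(-7)/2 = -8 + (I*√7)/2 = -8 + I*√7/2 ≈ -8.0 + 1.3229*I)
q(p, h) = 0
q(8, s) + 1*O(-3, w(-4)) = 0 + 1*4 = 0 + 4 = 4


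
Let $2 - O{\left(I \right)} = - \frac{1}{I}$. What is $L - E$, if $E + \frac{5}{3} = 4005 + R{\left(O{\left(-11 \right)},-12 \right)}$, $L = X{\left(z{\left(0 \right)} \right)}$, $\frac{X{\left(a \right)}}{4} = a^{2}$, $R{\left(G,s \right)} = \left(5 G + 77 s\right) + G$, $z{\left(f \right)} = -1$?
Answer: $- \frac{101864}{33} \approx -3086.8$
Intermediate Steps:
$O{\left(I \right)} = 2 + \frac{1}{I}$ ($O{\left(I \right)} = 2 - - \frac{1}{I} = 2 + \frac{1}{I}$)
$R{\left(G,s \right)} = 6 G + 77 s$
$X{\left(a \right)} = 4 a^{2}$
$L = 4$ ($L = 4 \left(-1\right)^{2} = 4 \cdot 1 = 4$)
$E = \frac{101996}{33}$ ($E = - \frac{5}{3} + \left(4005 + \left(6 \left(2 + \frac{1}{-11}\right) + 77 \left(-12\right)\right)\right) = - \frac{5}{3} + \left(4005 - \left(924 - 6 \left(2 - \frac{1}{11}\right)\right)\right) = - \frac{5}{3} + \left(4005 + \left(6 \cdot \frac{21}{11} - 924\right)\right) = - \frac{5}{3} + \left(4005 + \left(\frac{126}{11} - 924\right)\right) = - \frac{5}{3} + \left(4005 - \frac{10038}{11}\right) = - \frac{5}{3} + \frac{34017}{11} = \frac{101996}{33} \approx 3090.8$)
$L - E = 4 - \frac{101996}{33} = - \frac{101864}{33}$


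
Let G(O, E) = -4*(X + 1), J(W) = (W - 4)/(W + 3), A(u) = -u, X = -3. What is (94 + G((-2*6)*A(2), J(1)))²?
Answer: 10404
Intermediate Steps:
J(W) = (-4 + W)/(3 + W)
G(O, E) = 8 (G(O, E) = -4*(-3 + 1) = -4*(-2) = 8)
(94 + G((-2*6)*A(2), J(1)))² = (94 + 8)² = 102² = 10404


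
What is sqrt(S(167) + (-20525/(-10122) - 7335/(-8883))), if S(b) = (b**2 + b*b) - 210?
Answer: sqrt(12576953315277078)/475734 ≈ 235.73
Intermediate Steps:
S(b) = -210 + 2*b**2 (S(b) = (b**2 + b**2) - 210 = 2*b**2 - 210 = -210 + 2*b**2)
sqrt(S(167) + (-20525/(-10122) - 7335/(-8883))) = sqrt((-210 + 2*167**2) + (-20525/(-10122) - 7335/(-8883))) = sqrt((-210 + 2*27889) + (-20525*(-1/10122) - 7335*(-1/8883))) = sqrt((-210 + 55778) + (20525/10122 + 815/987)) = sqrt(55568 + 1357505/475734) = sqrt(26436944417/475734) = sqrt(12576953315277078)/475734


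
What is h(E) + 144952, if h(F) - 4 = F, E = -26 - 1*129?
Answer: 144801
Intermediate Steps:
E = -155 (E = -26 - 129 = -155)
h(F) = 4 + F
h(E) + 144952 = (4 - 155) + 144952 = -151 + 144952 = 144801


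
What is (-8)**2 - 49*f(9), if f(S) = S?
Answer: -377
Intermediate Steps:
(-8)**2 - 49*f(9) = (-8)**2 - 49*9 = 64 - 441 = -377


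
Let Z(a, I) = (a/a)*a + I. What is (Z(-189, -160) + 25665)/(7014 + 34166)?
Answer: 6329/10295 ≈ 0.61476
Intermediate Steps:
Z(a, I) = I + a (Z(a, I) = 1*a + I = a + I = I + a)
(Z(-189, -160) + 25665)/(7014 + 34166) = ((-160 - 189) + 25665)/(7014 + 34166) = (-349 + 25665)/41180 = 25316*(1/41180) = 6329/10295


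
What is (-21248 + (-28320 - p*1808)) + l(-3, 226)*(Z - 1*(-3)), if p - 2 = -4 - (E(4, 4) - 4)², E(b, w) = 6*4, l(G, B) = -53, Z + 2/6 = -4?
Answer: 2031956/3 ≈ 6.7732e+5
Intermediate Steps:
Z = -13/3 (Z = -⅓ - 4 = -13/3 ≈ -4.3333)
E(b, w) = 24
p = -402 (p = 2 + (-4 - (24 - 4)²) = 2 + (-4 - 1*20²) = 2 + (-4 - 1*400) = 2 + (-4 - 400) = 2 - 404 = -402)
(-21248 + (-28320 - p*1808)) + l(-3, 226)*(Z - 1*(-3)) = (-21248 + (-28320 - (-402)*1808)) - 53*(-13/3 - 1*(-3)) = (-21248 + (-28320 - 1*(-726816))) - 53*(-13/3 + 3) = (-21248 + (-28320 + 726816)) - 53*(-4/3) = (-21248 + 698496) + 212/3 = 677248 + 212/3 = 2031956/3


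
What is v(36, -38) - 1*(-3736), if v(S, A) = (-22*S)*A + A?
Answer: 33794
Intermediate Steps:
v(S, A) = A - 22*A*S (v(S, A) = -22*A*S + A = A - 22*A*S)
v(36, -38) - 1*(-3736) = -38*(1 - 22*36) - 1*(-3736) = -38*(1 - 792) + 3736 = -38*(-791) + 3736 = 30058 + 3736 = 33794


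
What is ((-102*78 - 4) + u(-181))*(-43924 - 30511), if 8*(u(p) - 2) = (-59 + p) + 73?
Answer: 4751260485/8 ≈ 5.9391e+8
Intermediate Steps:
u(p) = 15/4 + p/8 (u(p) = 2 + ((-59 + p) + 73)/8 = 2 + (14 + p)/8 = 2 + (7/4 + p/8) = 15/4 + p/8)
((-102*78 - 4) + u(-181))*(-43924 - 30511) = ((-102*78 - 4) + (15/4 + (1/8)*(-181)))*(-43924 - 30511) = ((-7956 - 4) + (15/4 - 181/8))*(-74435) = (-7960 - 151/8)*(-74435) = -63831/8*(-74435) = 4751260485/8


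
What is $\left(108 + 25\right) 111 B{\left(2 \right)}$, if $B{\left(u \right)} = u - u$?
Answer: $0$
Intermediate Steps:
$B{\left(u \right)} = 0$
$\left(108 + 25\right) 111 B{\left(2 \right)} = \left(108 + 25\right) 111 \cdot 0 = 133 \cdot 111 \cdot 0 = 14763 \cdot 0 = 0$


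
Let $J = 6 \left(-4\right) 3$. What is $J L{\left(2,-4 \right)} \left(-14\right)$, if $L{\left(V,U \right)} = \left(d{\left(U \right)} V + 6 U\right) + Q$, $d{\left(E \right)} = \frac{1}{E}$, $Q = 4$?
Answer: $-20664$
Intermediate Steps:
$J = -72$ ($J = \left(-24\right) 3 = -72$)
$L{\left(V,U \right)} = 4 + 6 U + \frac{V}{U}$ ($L{\left(V,U \right)} = \left(\frac{V}{U} + 6 U\right) + 4 = \left(6 U + \frac{V}{U}\right) + 4 = 4 + 6 U + \frac{V}{U}$)
$J L{\left(2,-4 \right)} \left(-14\right) = - 72 \left(4 + 6 \left(-4\right) + \frac{2}{-4}\right) \left(-14\right) = - 72 \left(4 - 24 + 2 \left(- \frac{1}{4}\right)\right) \left(-14\right) = - 72 \left(4 - 24 - \frac{1}{2}\right) \left(-14\right) = \left(-72\right) \left(- \frac{41}{2}\right) \left(-14\right) = 1476 \left(-14\right) = -20664$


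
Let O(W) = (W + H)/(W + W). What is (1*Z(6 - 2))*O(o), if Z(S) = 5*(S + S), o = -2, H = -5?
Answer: 70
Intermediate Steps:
Z(S) = 10*S (Z(S) = 5*(2*S) = 10*S)
O(W) = (-5 + W)/(2*W) (O(W) = (W - 5)/(W + W) = (-5 + W)/((2*W)) = (-5 + W)*(1/(2*W)) = (-5 + W)/(2*W))
(1*Z(6 - 2))*O(o) = (1*(10*(6 - 2)))*((½)*(-5 - 2)/(-2)) = (1*(10*4))*((½)*(-½)*(-7)) = (1*40)*(7/4) = 40*(7/4) = 70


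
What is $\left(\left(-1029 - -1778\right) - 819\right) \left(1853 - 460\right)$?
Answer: $-97510$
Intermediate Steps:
$\left(\left(-1029 - -1778\right) - 819\right) \left(1853 - 460\right) = \left(\left(-1029 + 1778\right) - 819\right) 1393 = \left(749 - 819\right) 1393 = \left(-70\right) 1393 = -97510$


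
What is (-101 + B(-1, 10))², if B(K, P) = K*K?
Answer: 10000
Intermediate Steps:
B(K, P) = K²
(-101 + B(-1, 10))² = (-101 + (-1)²)² = (-101 + 1)² = (-100)² = 10000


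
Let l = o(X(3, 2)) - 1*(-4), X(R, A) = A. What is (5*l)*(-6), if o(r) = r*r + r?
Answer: -300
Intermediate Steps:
o(r) = r + r² (o(r) = r² + r = r + r²)
l = 10 (l = 2*(1 + 2) - 1*(-4) = 2*3 + 4 = 6 + 4 = 10)
(5*l)*(-6) = (5*10)*(-6) = 50*(-6) = -300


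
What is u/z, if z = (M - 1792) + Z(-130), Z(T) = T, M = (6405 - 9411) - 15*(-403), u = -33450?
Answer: -33450/1117 ≈ -29.946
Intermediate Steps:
M = 3039 (M = -3006 + 6045 = 3039)
z = 1117 (z = (3039 - 1792) - 130 = 1247 - 130 = 1117)
u/z = -33450/1117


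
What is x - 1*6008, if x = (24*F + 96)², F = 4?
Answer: 30856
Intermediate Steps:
x = 36864 (x = (24*4 + 96)² = (96 + 96)² = 192² = 36864)
x - 1*6008 = 36864 - 1*6008 = 36864 - 6008 = 30856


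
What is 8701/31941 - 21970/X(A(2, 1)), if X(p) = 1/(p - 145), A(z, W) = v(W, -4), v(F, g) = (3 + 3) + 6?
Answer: 13333132873/4563 ≈ 2.9220e+6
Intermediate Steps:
v(F, g) = 12 (v(F, g) = 6 + 6 = 12)
A(z, W) = 12
X(p) = 1/(-145 + p)
8701/31941 - 21970/X(A(2, 1)) = 8701/31941 - 21970/(1/(-145 + 12)) = 8701*(1/31941) - 21970/(1/(-133)) = 1243/4563 - 21970/(-1/133) = 1243/4563 - 21970*(-133) = 1243/4563 + 2922010 = 13333132873/4563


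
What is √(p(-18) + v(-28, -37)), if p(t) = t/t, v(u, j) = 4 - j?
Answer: √42 ≈ 6.4807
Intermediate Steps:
p(t) = 1
√(p(-18) + v(-28, -37)) = √(1 + (4 - 1*(-37))) = √(1 + (4 + 37)) = √(1 + 41) = √42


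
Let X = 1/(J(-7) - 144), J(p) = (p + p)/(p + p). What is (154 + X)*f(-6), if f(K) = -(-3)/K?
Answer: -22021/286 ≈ -76.996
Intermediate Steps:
J(p) = 1 (J(p) = (2*p)/((2*p)) = (2*p)*(1/(2*p)) = 1)
f(K) = 3/K
X = -1/143 (X = 1/(1 - 144) = 1/(-143) = -1/143 ≈ -0.0069930)
(154 + X)*f(-6) = (154 - 1/143)*(3/(-6)) = 22021*(3*(-⅙))/143 = (22021/143)*(-½) = -22021/286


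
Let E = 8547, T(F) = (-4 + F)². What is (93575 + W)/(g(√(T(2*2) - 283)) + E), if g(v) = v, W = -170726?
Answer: -659409597/73051492 + 77151*I*√283/73051492 ≈ -9.0266 + 0.017767*I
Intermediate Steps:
(93575 + W)/(g(√(T(2*2) - 283)) + E) = (93575 - 170726)/(√((-4 + 2*2)² - 283) + 8547) = -77151/(√((-4 + 4)² - 283) + 8547) = -77151/(√(0² - 283) + 8547) = -77151/(√(0 - 283) + 8547) = -77151/(√(-283) + 8547) = -77151/(I*√283 + 8547) = -77151/(8547 + I*√283)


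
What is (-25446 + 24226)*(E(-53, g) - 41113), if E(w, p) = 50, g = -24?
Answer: 50096860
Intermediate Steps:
(-25446 + 24226)*(E(-53, g) - 41113) = (-25446 + 24226)*(50 - 41113) = -1220*(-41063) = 50096860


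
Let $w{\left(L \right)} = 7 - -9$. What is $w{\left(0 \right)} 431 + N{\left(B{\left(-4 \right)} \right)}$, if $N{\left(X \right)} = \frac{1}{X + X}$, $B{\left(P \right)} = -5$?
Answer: $\frac{68959}{10} \approx 6895.9$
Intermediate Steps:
$w{\left(L \right)} = 16$ ($w{\left(L \right)} = 7 + 9 = 16$)
$N{\left(X \right)} = \frac{1}{2 X}$
$w{\left(0 \right)} 431 + N{\left(B{\left(-4 \right)} \right)} = 16 \cdot 431 + \frac{1}{2 \left(-5\right)} = 6896 + \frac{1}{2} \left(- \frac{1}{5}\right) = 6896 - \frac{1}{10} = \frac{68959}{10}$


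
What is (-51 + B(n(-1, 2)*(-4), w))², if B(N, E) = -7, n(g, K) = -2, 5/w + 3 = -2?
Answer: 3364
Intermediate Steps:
w = -1 (w = 5/(-3 - 2) = 5/(-5) = 5*(-⅕) = -1)
(-51 + B(n(-1, 2)*(-4), w))² = (-51 - 7)² = (-58)² = 3364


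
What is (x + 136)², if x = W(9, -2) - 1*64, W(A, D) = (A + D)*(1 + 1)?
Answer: 7396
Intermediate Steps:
W(A, D) = 2*A + 2*D (W(A, D) = (A + D)*2 = 2*A + 2*D)
x = -50 (x = (2*9 + 2*(-2)) - 1*64 = (18 - 4) - 64 = 14 - 64 = -50)
(x + 136)² = (-50 + 136)² = 86² = 7396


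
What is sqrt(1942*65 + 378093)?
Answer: sqrt(504323) ≈ 710.16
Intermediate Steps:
sqrt(1942*65 + 378093) = sqrt(126230 + 378093) = sqrt(504323)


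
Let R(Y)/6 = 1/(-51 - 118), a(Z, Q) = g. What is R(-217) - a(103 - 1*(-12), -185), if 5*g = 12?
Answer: -2058/845 ≈ -2.4355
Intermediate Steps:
g = 12/5 (g = (⅕)*12 = 12/5 ≈ 2.4000)
a(Z, Q) = 12/5
R(Y) = -6/169 (R(Y) = 6/(-51 - 118) = 6/(-169) = 6*(-1/169) = -6/169)
R(-217) - a(103 - 1*(-12), -185) = -6/169 - 1*12/5 = -6/169 - 12/5 = -2058/845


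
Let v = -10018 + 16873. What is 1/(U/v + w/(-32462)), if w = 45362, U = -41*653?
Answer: -111263505/590030818 ≈ -0.18857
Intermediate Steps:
U = -26773
v = 6855
1/(U/v + w/(-32462)) = 1/(-26773/6855 + 45362/(-32462)) = 1/(-26773*1/6855 + 45362*(-1/32462)) = 1/(-26773/6855 - 22681/16231) = 1/(-590030818/111263505) = -111263505/590030818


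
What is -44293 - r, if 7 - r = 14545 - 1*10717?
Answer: -40472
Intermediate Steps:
r = -3821 (r = 7 - (14545 - 1*10717) = 7 - (14545 - 10717) = 7 - 1*3828 = 7 - 3828 = -3821)
-44293 - r = -44293 - 1*(-3821) = -44293 + 3821 = -40472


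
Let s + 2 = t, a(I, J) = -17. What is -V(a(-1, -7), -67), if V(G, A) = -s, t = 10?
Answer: 8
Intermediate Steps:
s = 8 (s = -2 + 10 = 8)
V(G, A) = -8 (V(G, A) = -1*8 = -8)
-V(a(-1, -7), -67) = -1*(-8) = 8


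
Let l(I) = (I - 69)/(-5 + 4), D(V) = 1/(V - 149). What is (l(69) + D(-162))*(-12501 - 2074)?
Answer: 14575/311 ≈ 46.865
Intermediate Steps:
D(V) = 1/(-149 + V)
l(I) = 69 - I (l(I) = (-69 + I)/(-1) = (-69 + I)*(-1) = 69 - I)
(l(69) + D(-162))*(-12501 - 2074) = ((69 - 1*69) + 1/(-149 - 162))*(-12501 - 2074) = ((69 - 69) + 1/(-311))*(-14575) = (0 - 1/311)*(-14575) = -1/311*(-14575) = 14575/311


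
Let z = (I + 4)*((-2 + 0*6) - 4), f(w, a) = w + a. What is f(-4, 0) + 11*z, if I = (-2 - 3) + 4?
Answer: -202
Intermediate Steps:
f(w, a) = a + w
I = -1 (I = -5 + 4 = -1)
z = -18 (z = (-1 + 4)*((-2 + 0*6) - 4) = 3*((-2 + 0) - 4) = 3*(-2 - 4) = 3*(-6) = -18)
f(-4, 0) + 11*z = (0 - 4) + 11*(-18) = -4 - 198 = -202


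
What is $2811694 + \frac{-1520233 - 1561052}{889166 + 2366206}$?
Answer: $\frac{1017011870987}{361708} \approx 2.8117 \cdot 10^{6}$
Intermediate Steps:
$2811694 + \frac{-1520233 - 1561052}{889166 + 2366206} = 2811694 - \frac{3081285}{3255372} = 2811694 - \frac{342365}{361708} = \frac{1017011870987}{361708}$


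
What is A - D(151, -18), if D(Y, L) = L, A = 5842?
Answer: 5860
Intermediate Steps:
A - D(151, -18) = 5842 - 1*(-18) = 5842 + 18 = 5860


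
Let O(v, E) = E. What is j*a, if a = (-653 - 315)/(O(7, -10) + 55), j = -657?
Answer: 70664/5 ≈ 14133.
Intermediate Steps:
a = -968/45 (a = (-653 - 315)/(-10 + 55) = -968/45 ≈ -21.511)
j*a = -657*(-968/45) = 70664/5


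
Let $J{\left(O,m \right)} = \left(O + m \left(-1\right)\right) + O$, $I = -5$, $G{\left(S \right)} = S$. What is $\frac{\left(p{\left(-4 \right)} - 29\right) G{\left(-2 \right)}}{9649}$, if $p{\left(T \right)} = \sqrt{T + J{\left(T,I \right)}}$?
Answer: $\frac{58}{9649} - \frac{2 i \sqrt{7}}{9649} \approx 0.006011 - 0.0005484 i$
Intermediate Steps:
$J{\left(O,m \right)} = - m + 2 O$ ($J{\left(O,m \right)} = \left(O - m\right) + O = - m + 2 O$)
$p{\left(T \right)} = \sqrt{5 + 3 T}$ ($p{\left(T \right)} = \sqrt{T + \left(\left(-1\right) \left(-5\right) + 2 T\right)} = \sqrt{T + \left(5 + 2 T\right)} = \sqrt{5 + 3 T}$)
$\frac{\left(p{\left(-4 \right)} - 29\right) G{\left(-2 \right)}}{9649} = \frac{\left(\sqrt{5 + 3 \left(-4\right)} - 29\right) \left(-2\right)}{9649} = \left(\sqrt{5 - 12} - 29\right) \left(-2\right) \frac{1}{9649} = \left(\sqrt{-7} - 29\right) \left(-2\right) \frac{1}{9649} = \left(i \sqrt{7} - 29\right) \left(-2\right) \frac{1}{9649} = \left(-29 + i \sqrt{7}\right) \left(-2\right) \frac{1}{9649} = \left(58 - 2 i \sqrt{7}\right) \frac{1}{9649} = \frac{58}{9649} - \frac{2 i \sqrt{7}}{9649}$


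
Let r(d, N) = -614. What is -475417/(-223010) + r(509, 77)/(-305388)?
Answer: 18165446867/8513072235 ≈ 2.1338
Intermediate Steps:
-475417/(-223010) + r(509, 77)/(-305388) = -475417/(-223010) - 614/(-305388) = -475417*(-1/223010) - 614*(-1/305388) = 475417/223010 + 307/152694 = 18165446867/8513072235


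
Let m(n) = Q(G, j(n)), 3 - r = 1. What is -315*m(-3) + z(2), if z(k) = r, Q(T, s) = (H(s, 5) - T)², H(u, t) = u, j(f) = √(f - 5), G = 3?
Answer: -313 + 3780*I*√2 ≈ -313.0 + 5345.7*I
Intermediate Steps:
r = 2 (r = 3 - 1*1 = 3 - 1 = 2)
j(f) = √(-5 + f)
Q(T, s) = (s - T)²
m(n) = (3 - √(-5 + n))²
z(k) = 2
-315*m(-3) + z(2) = -315*(-3 + √(-5 - 3))² + 2 = -315*(-3 + √(-8))² + 2 = -315*(-3 + 2*I*√2)² + 2 = 2 - 315*(-3 + 2*I*√2)²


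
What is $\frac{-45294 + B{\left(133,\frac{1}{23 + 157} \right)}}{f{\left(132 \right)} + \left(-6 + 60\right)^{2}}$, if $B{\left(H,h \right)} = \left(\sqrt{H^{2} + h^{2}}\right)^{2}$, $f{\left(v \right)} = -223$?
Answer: $- \frac{894401999}{87253200} \approx -10.251$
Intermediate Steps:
$B{\left(H,h \right)} = H^{2} + h^{2}$
$\frac{-45294 + B{\left(133,\frac{1}{23 + 157} \right)}}{f{\left(132 \right)} + \left(-6 + 60\right)^{2}} = \frac{-45294 + \left(133^{2} + \left(\frac{1}{23 + 157}\right)^{2}\right)}{-223 + \left(-6 + 60\right)^{2}} = \frac{-45294 + \left(17689 + \left(\frac{1}{180}\right)^{2}\right)}{-223 + 54^{2}} = \frac{-45294 + \left(17689 + \left(\frac{1}{180}\right)^{2}\right)}{-223 + 2916} = \frac{-45294 + \left(17689 + \frac{1}{32400}\right)}{2693} = \left(-45294 + \frac{573123601}{32400}\right) \frac{1}{2693} = \left(- \frac{894401999}{32400}\right) \frac{1}{2693} = - \frac{894401999}{87253200}$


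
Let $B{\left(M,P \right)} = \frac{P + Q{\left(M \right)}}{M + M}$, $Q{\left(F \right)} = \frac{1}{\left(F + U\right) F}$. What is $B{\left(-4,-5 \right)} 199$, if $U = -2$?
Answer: $\frac{23681}{192} \approx 123.34$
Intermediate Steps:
$Q{\left(F \right)} = \frac{1}{F \left(-2 + F\right)}$ ($Q{\left(F \right)} = \frac{1}{\left(F - 2\right) F} = \frac{1}{\left(-2 + F\right) F} = \frac{1}{F \left(-2 + F\right)}$)
$B{\left(M,P \right)} = \frac{P + \frac{1}{M \left(-2 + M\right)}}{2 M}$ ($B{\left(M,P \right)} = \frac{P + \frac{1}{M \left(-2 + M\right)}}{M + M} = \frac{P + \frac{1}{M \left(-2 + M\right)}}{2 M}$)
$B{\left(-4,-5 \right)} 199 = \frac{1 - - 20 \left(-2 - 4\right)}{2 \cdot 16 \left(-2 - 4\right)} 199 = \frac{1}{2} \cdot \frac{1}{16} \frac{1}{-6} \left(1 - \left(-20\right) \left(-6\right)\right) 199 = \frac{1}{2} \cdot \frac{1}{16} \left(- \frac{1}{6}\right) \left(1 - 120\right) 199 = \frac{1}{2} \cdot \frac{1}{16} \left(- \frac{1}{6}\right) \left(-119\right) 199 = \frac{119}{192} \cdot 199 = \frac{23681}{192}$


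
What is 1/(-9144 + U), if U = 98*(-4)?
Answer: -1/9536 ≈ -0.00010487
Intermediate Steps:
U = -392
1/(-9144 + U) = 1/(-9144 - 392) = 1/(-9536) = -1/9536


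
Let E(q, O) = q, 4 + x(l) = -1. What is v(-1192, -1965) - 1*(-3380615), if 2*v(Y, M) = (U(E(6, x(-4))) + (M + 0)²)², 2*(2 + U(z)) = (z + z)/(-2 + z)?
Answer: 59636245602521/8 ≈ 7.4545e+12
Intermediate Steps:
x(l) = -5 (x(l) = -4 - 1 = -5)
U(z) = -2 + z/(-2 + z) (U(z) = -2 + ((z + z)/(-2 + z))/2 = -2 + ((2*z)/(-2 + z))/2 = -2 + (2*z/(-2 + z))/2 = -2 + z/(-2 + z))
v(Y, M) = (-½ + M²)²/2 (v(Y, M) = ((4 - 1*6)/(-2 + 6) + (M + 0)²)²/2 = ((4 - 6)/4 + M²)²/2 = ((¼)*(-2) + M²)²/2 = (-½ + M²)²/2)
v(-1192, -1965) - 1*(-3380615) = (-1 + 2*(-1965)²)²/8 - 1*(-3380615) = (-1 + 2*3861225)²/8 + 3380615 = (-1 + 7722450)²/8 + 3380615 = (⅛)*7722449² + 3380615 = (⅛)*59636218557601 + 3380615 = 59636218557601/8 + 3380615 = 59636245602521/8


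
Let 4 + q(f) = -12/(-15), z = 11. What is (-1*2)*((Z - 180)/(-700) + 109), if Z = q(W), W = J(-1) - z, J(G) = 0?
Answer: -191208/875 ≈ -218.52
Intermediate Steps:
W = -11 (W = 0 - 1*11 = 0 - 11 = -11)
q(f) = -16/5 (q(f) = -4 - 12/(-15) = -4 - 12*(-1/15) = -4 + 4/5 = -16/5)
Z = -16/5 ≈ -3.2000
(-1*2)*((Z - 180)/(-700) + 109) = (-1*2)*((-16/5 - 180)/(-700) + 109) = -2*(-916/5*(-1/700) + 109) = -2*(229/875 + 109) = -2*95604/875 = -191208/875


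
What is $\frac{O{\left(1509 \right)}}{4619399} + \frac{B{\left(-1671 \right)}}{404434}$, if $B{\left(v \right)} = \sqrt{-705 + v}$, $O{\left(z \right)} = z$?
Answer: $\frac{1509}{4619399} + \frac{3 i \sqrt{66}}{202217} \approx 0.00032667 + 0.00012052 i$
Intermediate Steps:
$\frac{O{\left(1509 \right)}}{4619399} + \frac{B{\left(-1671 \right)}}{404434} = \frac{1509}{4619399} + \frac{\sqrt{-705 - 1671}}{404434} = 1509 \cdot \frac{1}{4619399} + \sqrt{-2376} \cdot \frac{1}{404434} = \frac{1509}{4619399} + 6 i \sqrt{66} \cdot \frac{1}{404434} = \frac{1509}{4619399} + \frac{3 i \sqrt{66}}{202217}$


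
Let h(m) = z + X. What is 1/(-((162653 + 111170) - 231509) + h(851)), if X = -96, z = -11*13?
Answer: -1/42553 ≈ -2.3500e-5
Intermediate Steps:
z = -143
h(m) = -239 (h(m) = -143 - 96 = -239)
1/(-((162653 + 111170) - 231509) + h(851)) = 1/(-((162653 + 111170) - 231509) - 239) = 1/(-(273823 - 231509) - 239) = 1/(-1*42314 - 239) = 1/(-42314 - 239) = 1/(-42553) = -1/42553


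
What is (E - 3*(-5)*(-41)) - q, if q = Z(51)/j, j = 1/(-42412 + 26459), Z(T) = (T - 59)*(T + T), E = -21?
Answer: -13018284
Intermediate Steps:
Z(T) = 2*T*(-59 + T) (Z(T) = (-59 + T)*(2*T) = 2*T*(-59 + T))
j = -1/15953 (j = 1/(-15953) = -1/15953 ≈ -6.2684e-5)
q = 13017648 (q = (2*51*(-59 + 51))/(-1/15953) = (2*51*(-8))*(-15953) = -816*(-15953) = 13017648)
(E - 3*(-5)*(-41)) - q = (-21 - 3*(-5)*(-41)) - 1*13017648 = (-21 + 15*(-41)) - 13017648 = (-21 - 615) - 13017648 = -636 - 13017648 = -13018284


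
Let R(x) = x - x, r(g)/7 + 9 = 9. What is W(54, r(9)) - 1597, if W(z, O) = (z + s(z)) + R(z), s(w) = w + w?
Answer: -1435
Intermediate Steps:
r(g) = 0 (r(g) = -63 + 7*9 = -63 + 63 = 0)
s(w) = 2*w
R(x) = 0
W(z, O) = 3*z (W(z, O) = (z + 2*z) + 0 = 3*z + 0 = 3*z)
W(54, r(9)) - 1597 = 3*54 - 1597 = 162 - 1597 = -1435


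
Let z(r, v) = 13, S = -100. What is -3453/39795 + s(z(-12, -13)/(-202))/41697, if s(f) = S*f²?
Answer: -489635157272/5642282301705 ≈ -0.086780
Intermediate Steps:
s(f) = -100*f²
-3453/39795 + s(z(-12, -13)/(-202))/41697 = -3453/39795 - 100*(13/(-202))²/41697 = -3453*1/39795 - 100*(13*(-1/202))²*(1/41697) = -1151/13265 - 100*(-13/202)²*(1/41697) = -1151/13265 - 100*169/40804*(1/41697) = -1151/13265 - 4225/10201*1/41697 = -1151/13265 - 4225/425351097 = -489635157272/5642282301705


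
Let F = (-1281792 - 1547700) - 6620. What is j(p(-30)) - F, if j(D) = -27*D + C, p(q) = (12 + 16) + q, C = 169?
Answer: 2836335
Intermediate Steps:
p(q) = 28 + q
F = -2836112 (F = -2829492 - 6620 = -2836112)
j(D) = 169 - 27*D (j(D) = -27*D + 169 = 169 - 27*D)
j(p(-30)) - F = (169 - 27*(28 - 30)) - 1*(-2836112) = (169 - 27*(-2)) + 2836112 = (169 + 54) + 2836112 = 223 + 2836112 = 2836335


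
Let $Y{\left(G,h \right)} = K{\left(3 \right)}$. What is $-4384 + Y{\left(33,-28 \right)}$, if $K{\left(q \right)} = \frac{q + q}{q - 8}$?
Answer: $- \frac{21926}{5} \approx -4385.2$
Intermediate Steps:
$K{\left(q \right)} = \frac{2 q}{-8 + q}$
$Y{\left(G,h \right)} = - \frac{6}{5}$ ($Y{\left(G,h \right)} = 2 \cdot 3 \frac{1}{-8 + 3} = 2 \cdot 3 \frac{1}{-5} = 2 \cdot 3 \left(- \frac{1}{5}\right) = - \frac{6}{5}$)
$-4384 + Y{\left(33,-28 \right)} = -4384 - \frac{6}{5} = - \frac{21926}{5}$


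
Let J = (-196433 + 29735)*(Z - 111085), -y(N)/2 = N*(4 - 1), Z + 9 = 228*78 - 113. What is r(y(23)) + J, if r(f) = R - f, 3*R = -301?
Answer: 46720281875/3 ≈ 1.5573e+10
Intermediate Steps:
R = -301/3 (R = (⅓)*(-301) = -301/3 ≈ -100.33)
Z = 17662 (Z = -9 + (228*78 - 113) = -9 + (17784 - 113) = -9 + 17671 = 17662)
y(N) = -6*N (y(N) = -2*N*(4 - 1) = -2*N*3 = -6*N)
r(f) = -301/3 - f
J = 15573427254 (J = (-196433 + 29735)*(17662 - 111085) = -166698*(-93423) = 15573427254)
r(y(23)) + J = (-301/3 - (-6)*23) + 15573427254 = (-301/3 - 1*(-138)) + 15573427254 = (-301/3 + 138) + 15573427254 = 113/3 + 15573427254 = 46720281875/3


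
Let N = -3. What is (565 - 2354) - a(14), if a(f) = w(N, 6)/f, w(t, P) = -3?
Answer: -25043/14 ≈ -1788.8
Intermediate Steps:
a(f) = -3/f
(565 - 2354) - a(14) = (565 - 2354) - (-3)/14 = -1789 - (-3)/14 = -1789 - 1*(-3/14) = -1789 + 3/14 = -25043/14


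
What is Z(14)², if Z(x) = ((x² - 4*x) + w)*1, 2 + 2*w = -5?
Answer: 74529/4 ≈ 18632.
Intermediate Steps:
w = -7/2 (w = -1 + (½)*(-5) = -1 - 5/2 = -7/2 ≈ -3.5000)
Z(x) = -7/2 + x² - 4*x (Z(x) = ((x² - 4*x) - 7/2)*1 = (-7/2 + x² - 4*x)*1 = -7/2 + x² - 4*x)
Z(14)² = (-7/2 + 14² - 4*14)² = (-7/2 + 196 - 56)² = (273/2)² = 74529/4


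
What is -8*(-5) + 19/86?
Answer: 3459/86 ≈ 40.221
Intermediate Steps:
-8*(-5) + 19/86 = 40 + (1/86)*19 = 40 + 19/86 = 3459/86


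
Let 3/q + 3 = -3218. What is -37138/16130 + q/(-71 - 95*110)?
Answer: -209756288678/91102619055 ≈ -2.3024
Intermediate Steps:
q = -3/3221 (q = 3/(-3 - 3218) = 3/(-3221) = 3*(-1/3221) = -3/3221 ≈ -0.00093139)
-37138/16130 + q/(-71 - 95*110) = -37138/16130 - 3/(3221*(-71 - 95*110)) = -37138*1/16130 - 3/(3221*(-71 - 10450)) = -18569/8065 - 3/3221/(-10521) = -18569/8065 - 3/3221*(-1/10521) = -18569/8065 + 1/11296047 = -209756288678/91102619055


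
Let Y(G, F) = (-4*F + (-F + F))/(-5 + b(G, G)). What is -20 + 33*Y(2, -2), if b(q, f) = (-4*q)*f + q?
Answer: -644/19 ≈ -33.895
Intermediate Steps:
b(q, f) = q - 4*f*q (b(q, f) = -4*f*q + q = q - 4*f*q)
Y(G, F) = -4*F/(-5 + G*(1 - 4*G)) (Y(G, F) = (-4*F + (-F + F))/(-5 + G*(1 - 4*G)) = (-4*F + 0)/(-5 + G*(1 - 4*G)) = (-4*F)/(-5 + G*(1 - 4*G)) = -4*F/(-5 + G*(1 - 4*G)))
-20 + 33*Y(2, -2) = -20 + 33*(4*(-2)/(5 + 2*(-1 + 4*2))) = -20 + 33*(4*(-2)/(5 + 2*(-1 + 8))) = -20 + 33*(4*(-2)/(5 + 2*7)) = -20 + 33*(4*(-2)/(5 + 14)) = -20 + 33*(4*(-2)/19) = -20 + 33*(4*(-2)*(1/19)) = -20 + 33*(-8/19) = -20 - 264/19 = -644/19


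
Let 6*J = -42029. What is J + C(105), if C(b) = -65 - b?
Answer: -43049/6 ≈ -7174.8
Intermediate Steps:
J = -42029/6 (J = (1/6)*(-42029) = -42029/6 ≈ -7004.8)
J + C(105) = -42029/6 + (-65 - 1*105) = -42029/6 + (-65 - 105) = -42029/6 - 170 = -43049/6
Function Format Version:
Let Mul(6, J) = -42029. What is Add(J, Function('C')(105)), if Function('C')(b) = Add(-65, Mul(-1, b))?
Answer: Rational(-43049, 6) ≈ -7174.8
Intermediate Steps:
J = Rational(-42029, 6) (J = Mul(Rational(1, 6), -42029) = Rational(-42029, 6) ≈ -7004.8)
Add(J, Function('C')(105)) = Add(Rational(-42029, 6), Add(-65, Mul(-1, 105))) = Add(Rational(-42029, 6), Add(-65, -105)) = Add(Rational(-42029, 6), -170) = Rational(-43049, 6)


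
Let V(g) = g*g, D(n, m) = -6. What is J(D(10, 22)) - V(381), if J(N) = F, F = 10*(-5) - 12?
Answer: -145223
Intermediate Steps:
V(g) = g²
F = -62 (F = -50 - 12 = -62)
J(N) = -62
J(D(10, 22)) - V(381) = -62 - 1*381² = -62 - 1*145161 = -62 - 145161 = -145223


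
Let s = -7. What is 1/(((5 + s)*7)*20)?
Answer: -1/280 ≈ -0.0035714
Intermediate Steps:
1/(((5 + s)*7)*20) = 1/(((5 - 7)*7)*20) = 1/(-2*7*20) = 1/(-14*20) = 1/(-280) = -1/280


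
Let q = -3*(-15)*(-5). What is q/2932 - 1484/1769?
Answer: -4749113/5186708 ≈ -0.91563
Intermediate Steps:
q = -225 (q = 45*(-5) = -225)
q/2932 - 1484/1769 = -225/2932 - 1484/1769 = -4749113/5186708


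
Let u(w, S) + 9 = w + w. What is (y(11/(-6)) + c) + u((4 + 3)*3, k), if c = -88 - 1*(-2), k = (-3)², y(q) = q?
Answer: -329/6 ≈ -54.833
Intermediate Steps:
k = 9
u(w, S) = -9 + 2*w (u(w, S) = -9 + (w + w) = -9 + 2*w)
c = -86 (c = -88 + 2 = -86)
(y(11/(-6)) + c) + u((4 + 3)*3, k) = (11/(-6) - 86) + (-9 + 2*((4 + 3)*3)) = (11*(-⅙) - 86) + (-9 + 2*(7*3)) = (-11/6 - 86) + (-9 + 2*21) = -527/6 + (-9 + 42) = -527/6 + 33 = -329/6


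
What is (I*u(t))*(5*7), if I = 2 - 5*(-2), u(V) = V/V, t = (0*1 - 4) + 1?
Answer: 420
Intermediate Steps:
t = -3 (t = (0 - 4) + 1 = -4 + 1 = -3)
u(V) = 1
I = 12 (I = 2 + 10 = 12)
(I*u(t))*(5*7) = (12*1)*(5*7) = 12*35 = 420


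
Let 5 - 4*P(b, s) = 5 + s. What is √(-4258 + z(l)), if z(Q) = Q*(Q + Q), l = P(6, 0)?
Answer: I*√4258 ≈ 65.253*I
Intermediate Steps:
P(b, s) = -s/4 (P(b, s) = 5/4 - (5 + s)/4 = 5/4 + (-5/4 - s/4) = -s/4)
l = 0 (l = -¼*0 = 0)
z(Q) = 2*Q² (z(Q) = Q*(2*Q) = 2*Q²)
√(-4258 + z(l)) = √(-4258 + 2*0²) = √(-4258 + 2*0) = √(-4258 + 0) = √(-4258) = I*√4258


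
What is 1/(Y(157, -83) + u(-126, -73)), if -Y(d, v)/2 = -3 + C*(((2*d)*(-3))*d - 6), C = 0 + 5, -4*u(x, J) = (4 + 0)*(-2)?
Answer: 1/1479008 ≈ 6.7613e-7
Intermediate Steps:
u(x, J) = 2 (u(x, J) = -(4 + 0)*(-2)/4 = -(-2) = -¼*(-8) = 2)
C = 5
Y(d, v) = 66 + 60*d² (Y(d, v) = -2*(-3 + 5*(((2*d)*(-3))*d - 6)) = -2*(-3 + 5*((-6*d)*d - 6)) = -2*(-3 + 5*(-6*d² - 6)) = -2*(-3 + 5*(-6 - 6*d²)) = -2*(-3 + (-30 - 30*d²)) = -2*(-33 - 30*d²) = 66 + 60*d²)
1/(Y(157, -83) + u(-126, -73)) = 1/((66 + 60*157²) + 2) = 1/((66 + 60*24649) + 2) = 1/((66 + 1478940) + 2) = 1/(1479006 + 2) = 1/1479008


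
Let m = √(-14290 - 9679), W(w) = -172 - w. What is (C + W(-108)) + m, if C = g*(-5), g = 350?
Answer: -1814 + I*√23969 ≈ -1814.0 + 154.82*I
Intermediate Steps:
m = I*√23969 (m = √(-23969) = I*√23969 ≈ 154.82*I)
C = -1750 (C = 350*(-5) = -1750)
(C + W(-108)) + m = (-1750 + (-172 - 1*(-108))) + I*√23969 = (-1750 + (-172 + 108)) + I*√23969 = (-1750 - 64) + I*√23969 = -1814 + I*√23969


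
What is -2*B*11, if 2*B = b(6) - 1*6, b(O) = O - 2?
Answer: 22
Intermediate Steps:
b(O) = -2 + O
B = -1 (B = ((-2 + 6) - 1*6)/2 = (4 - 6)/2 = (½)*(-2) = -1)
-2*B*11 = -2*(-1)*11 = 2*11 = 22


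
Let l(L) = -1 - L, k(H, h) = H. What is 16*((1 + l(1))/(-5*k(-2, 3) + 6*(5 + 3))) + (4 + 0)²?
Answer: 456/29 ≈ 15.724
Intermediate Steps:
16*((1 + l(1))/(-5*k(-2, 3) + 6*(5 + 3))) + (4 + 0)² = 16*((1 + (-1 - 1*1))/(-5*(-2) + 6*(5 + 3))) + (4 + 0)² = 16*((1 + (-1 - 1))/(10 + 6*8)) + 4² = 16*((1 - 2)/(10 + 48)) + 16 = 16*(-1/58) + 16 = -8/29 + 16 = 456/29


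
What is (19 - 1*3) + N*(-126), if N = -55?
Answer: 6946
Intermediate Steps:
(19 - 1*3) + N*(-126) = (19 - 1*3) - 55*(-126) = (19 - 3) + 6930 = 16 + 6930 = 6946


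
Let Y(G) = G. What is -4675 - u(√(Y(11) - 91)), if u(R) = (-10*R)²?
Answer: 3325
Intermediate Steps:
u(R) = 100*R²
-4675 - u(√(Y(11) - 91)) = -4675 - 100*(√(11 - 91))² = -4675 - 100*(√(-80))² = -4675 - 100*(4*I*√5)² = -4675 - 100*(-80) = -4675 - 1*(-8000) = -4675 + 8000 = 3325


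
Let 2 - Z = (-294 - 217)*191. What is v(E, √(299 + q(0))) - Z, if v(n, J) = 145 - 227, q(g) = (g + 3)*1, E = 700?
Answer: -97685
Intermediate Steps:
Z = 97603 (Z = 2 - (-294 - 217)*191 = 2 - (-511)*191 = 2 - 1*(-97601) = 2 + 97601 = 97603)
q(g) = 3 + g (q(g) = (3 + g)*1 = 3 + g)
v(n, J) = -82
v(E, √(299 + q(0))) - Z = -82 - 1*97603 = -82 - 97603 = -97685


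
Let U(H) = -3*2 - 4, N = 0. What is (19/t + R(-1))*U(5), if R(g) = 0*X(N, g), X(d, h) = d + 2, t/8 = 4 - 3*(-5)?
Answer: -5/4 ≈ -1.2500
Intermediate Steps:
t = 152 (t = 8*(4 - 3*(-5)) = 8*(4 + 15) = 8*19 = 152)
X(d, h) = 2 + d
U(H) = -10 (U(H) = -6 - 4 = -10)
R(g) = 0 (R(g) = 0*(2 + 0) = 0*2 = 0)
(19/t + R(-1))*U(5) = (19/152 + 0)*(-10) = (19*(1/152) + 0)*(-10) = (⅛ + 0)*(-10) = (⅛)*(-10) = -5/4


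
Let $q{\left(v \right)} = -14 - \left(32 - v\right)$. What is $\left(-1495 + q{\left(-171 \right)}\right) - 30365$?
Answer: $-32077$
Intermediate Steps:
$q{\left(v \right)} = -46 + v$ ($q{\left(v \right)} = -14 + \left(-32 + v\right) = -46 + v$)
$\left(-1495 + q{\left(-171 \right)}\right) - 30365 = \left(-1495 - 217\right) - 30365 = -1712 - 30365 = -32077$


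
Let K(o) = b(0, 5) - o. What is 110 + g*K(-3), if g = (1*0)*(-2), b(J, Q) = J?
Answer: 110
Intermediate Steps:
g = 0 (g = 0*(-2) = 0)
K(o) = -o (K(o) = 0 - o = -o)
110 + g*K(-3) = 110 + 0*(-1*(-3)) = 110 + 0*3 = 110 + 0 = 110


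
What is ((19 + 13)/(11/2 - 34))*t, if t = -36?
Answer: 768/19 ≈ 40.421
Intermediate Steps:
((19 + 13)/(11/2 - 34))*t = ((19 + 13)/(11/2 - 34))*(-36) = (32/(11*(½) - 34))*(-36) = (32/(11/2 - 34))*(-36) = (32/(-57/2))*(-36) = (32*(-2/57))*(-36) = -64/57*(-36) = 768/19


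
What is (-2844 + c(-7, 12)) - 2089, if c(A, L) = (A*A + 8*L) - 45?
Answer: -4833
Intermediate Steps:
c(A, L) = -45 + A² + 8*L (c(A, L) = (A² + 8*L) - 45 = -45 + A² + 8*L)
(-2844 + c(-7, 12)) - 2089 = (-2844 + (-45 + (-7)² + 8*12)) - 2089 = (-2844 + (-45 + 49 + 96)) - 2089 = (-2844 + 100) - 2089 = -2744 - 2089 = -4833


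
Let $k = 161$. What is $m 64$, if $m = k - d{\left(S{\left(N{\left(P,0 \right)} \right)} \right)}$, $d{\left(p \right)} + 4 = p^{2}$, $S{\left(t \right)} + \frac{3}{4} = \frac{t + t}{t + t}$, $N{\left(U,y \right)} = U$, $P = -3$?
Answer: $10556$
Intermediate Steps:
$S{\left(t \right)} = \frac{1}{4}$ ($S{\left(t \right)} = - \frac{3}{4} + \frac{t + t}{t + t} = - \frac{3}{4} + \frac{2 t}{2 t} = - \frac{3}{4} + 2 t \frac{1}{2 t} = - \frac{3}{4} + 1 = \frac{1}{4}$)
$d{\left(p \right)} = -4 + p^{2}$
$m = \frac{2639}{16}$ ($m = 161 - \left(-4 + \left(\frac{1}{4}\right)^{2}\right) = 161 - \left(-4 + \frac{1}{16}\right) = 161 - - \frac{63}{16} = 161 + \frac{63}{16} = \frac{2639}{16} \approx 164.94$)
$m 64 = \frac{2639}{16} \cdot 64 = 10556$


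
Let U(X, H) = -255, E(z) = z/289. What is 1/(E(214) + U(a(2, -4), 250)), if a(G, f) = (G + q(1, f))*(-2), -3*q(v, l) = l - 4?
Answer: -289/73481 ≈ -0.0039330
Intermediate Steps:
q(v, l) = 4/3 - l/3 (q(v, l) = -(l - 4)/3 = -(-4 + l)/3 = 4/3 - l/3)
a(G, f) = -8/3 - 2*G + 2*f/3 (a(G, f) = (G + (4/3 - f/3))*(-2) = (4/3 + G - f/3)*(-2) = -8/3 - 2*G + 2*f/3)
E(z) = z/289 (E(z) = z*(1/289) = z/289)
1/(E(214) + U(a(2, -4), 250)) = 1/((1/289)*214 - 255) = 1/(214/289 - 255) = 1/(-73481/289) = -289/73481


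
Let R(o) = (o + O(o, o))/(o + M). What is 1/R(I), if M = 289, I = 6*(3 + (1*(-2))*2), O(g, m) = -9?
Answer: -283/15 ≈ -18.867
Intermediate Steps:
I = -6 (I = 6*(3 - 2*2) = 6*(3 - 4) = 6*(-1) = -6)
R(o) = (-9 + o)/(289 + o) (R(o) = (o - 9)/(o + 289) = (-9 + o)/(289 + o))
1/R(I) = 1/((-9 - 6)/(289 - 6)) = 1/(-15/283) = -283/15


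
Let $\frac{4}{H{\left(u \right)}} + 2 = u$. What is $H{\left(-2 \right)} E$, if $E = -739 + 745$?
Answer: $-6$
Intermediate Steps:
$E = 6$
$H{\left(u \right)} = \frac{4}{-2 + u}$
$H{\left(-2 \right)} E = \frac{4}{-2 - 2} \cdot 6 = \frac{4}{-4} \cdot 6 = 4 \left(- \frac{1}{4}\right) 6 = \left(-1\right) 6 = -6$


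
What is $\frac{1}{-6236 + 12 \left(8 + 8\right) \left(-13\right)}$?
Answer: $- \frac{1}{8732} \approx -0.00011452$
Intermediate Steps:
$\frac{1}{-6236 + 12 \left(8 + 8\right) \left(-13\right)} = \frac{1}{-6236 + 12 \cdot 16 \left(-13\right)} = \frac{1}{-6236 + 192 \left(-13\right)} = \frac{1}{-6236 - 2496} = \frac{1}{-8732} = - \frac{1}{8732}$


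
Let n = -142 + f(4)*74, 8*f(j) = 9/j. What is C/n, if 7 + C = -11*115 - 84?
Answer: 21696/1939 ≈ 11.189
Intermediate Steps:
f(j) = 9/(8*j) (f(j) = (9/j)/8 = 9/(8*j))
C = -1356 (C = -7 + (-11*115 - 84) = -7 + (-1265 - 84) = -7 - 1349 = -1356)
n = -1939/16 (n = -142 + ((9/8)/4)*74 = -142 + ((9/8)*(¼))*74 = -142 + (9/32)*74 = -142 + 333/16 = -1939/16 ≈ -121.19)
C/n = -1356/(-1939/16) = -1356*(-16/1939) = 21696/1939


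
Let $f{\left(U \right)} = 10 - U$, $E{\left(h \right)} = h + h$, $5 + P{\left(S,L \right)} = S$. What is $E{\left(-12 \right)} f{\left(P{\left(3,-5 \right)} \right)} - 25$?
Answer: $-313$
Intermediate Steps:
$P{\left(S,L \right)} = -5 + S$
$E{\left(h \right)} = 2 h$
$E{\left(-12 \right)} f{\left(P{\left(3,-5 \right)} \right)} - 25 = 2 \left(-12\right) \left(10 - \left(-5 + 3\right)\right) - 25 = - 24 \left(10 - -2\right) - 25 = - 24 \left(10 + 2\right) - 25 = \left(-24\right) 12 - 25 = -288 - 25 = -313$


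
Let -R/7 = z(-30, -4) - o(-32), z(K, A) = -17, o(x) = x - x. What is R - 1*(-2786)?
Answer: 2905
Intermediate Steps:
o(x) = 0
R = 119 (R = -7*(-17 - 1*0) = -7*(-17 + 0) = -7*(-17) = 119)
R - 1*(-2786) = 119 - 1*(-2786) = 119 + 2786 = 2905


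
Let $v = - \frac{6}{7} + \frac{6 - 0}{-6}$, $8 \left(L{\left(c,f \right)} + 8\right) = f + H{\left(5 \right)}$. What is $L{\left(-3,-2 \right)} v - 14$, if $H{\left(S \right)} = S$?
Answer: $\frac{9}{56} \approx 0.16071$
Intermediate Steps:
$L{\left(c,f \right)} = - \frac{59}{8} + \frac{f}{8}$ ($L{\left(c,f \right)} = -8 + \frac{f + 5}{8} = -8 + \frac{5 + f}{8} = -8 + \left(\frac{5}{8} + \frac{f}{8}\right) = - \frac{59}{8} + \frac{f}{8}$)
$v = - \frac{13}{7}$ ($v = \left(-6\right) \frac{1}{7} + \left(6 + 0\right) \left(- \frac{1}{6}\right) = - \frac{6}{7} + 6 \left(- \frac{1}{6}\right) = - \frac{6}{7} - 1 = - \frac{13}{7} \approx -1.8571$)
$L{\left(-3,-2 \right)} v - 14 = \left(- \frac{59}{8} + \frac{1}{8} \left(-2\right)\right) \left(- \frac{13}{7}\right) - 14 = \left(- \frac{59}{8} - \frac{1}{4}\right) \left(- \frac{13}{7}\right) - 14 = \left(- \frac{61}{8}\right) \left(- \frac{13}{7}\right) - 14 = \frac{793}{56} - 14 = \frac{9}{56}$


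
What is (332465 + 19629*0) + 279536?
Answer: 612001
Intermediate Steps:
(332465 + 19629*0) + 279536 = (332465 + 0) + 279536 = 332465 + 279536 = 612001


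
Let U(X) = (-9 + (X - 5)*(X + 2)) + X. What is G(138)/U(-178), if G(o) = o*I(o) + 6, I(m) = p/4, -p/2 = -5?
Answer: 351/32021 ≈ 0.010962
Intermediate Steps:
p = 10 (p = -2*(-5) = 10)
I(m) = 5/2 (I(m) = 10/4 = 10*(¼) = 5/2)
U(X) = -9 + X + (-5 + X)*(2 + X) (U(X) = (-9 + (-5 + X)*(2 + X)) + X = -9 + X + (-5 + X)*(2 + X))
G(o) = 6 + 5*o/2 (G(o) = o*(5/2) + 6 = 5*o/2 + 6 = 6 + 5*o/2)
G(138)/U(-178) = (6 + (5/2)*138)/(-19 + (-178)² - 2*(-178)) = (6 + 345)/(-19 + 31684 + 356) = 351/32021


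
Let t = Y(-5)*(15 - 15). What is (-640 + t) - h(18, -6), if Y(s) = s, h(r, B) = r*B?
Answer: -532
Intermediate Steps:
h(r, B) = B*r
t = 0 (t = -5*(15 - 15) = -5*0 = 0)
(-640 + t) - h(18, -6) = (-640 + 0) - (-6)*18 = -640 - 1*(-108) = -640 + 108 = -532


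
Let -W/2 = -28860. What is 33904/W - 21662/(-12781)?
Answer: 16189016/7093455 ≈ 2.2822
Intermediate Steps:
W = 57720 (W = -2*(-28860) = 57720)
33904/W - 21662/(-12781) = 33904/57720 - 21662/(-12781) = 33904*(1/57720) - 21662*(-1/12781) = 326/555 + 21662/12781 = 16189016/7093455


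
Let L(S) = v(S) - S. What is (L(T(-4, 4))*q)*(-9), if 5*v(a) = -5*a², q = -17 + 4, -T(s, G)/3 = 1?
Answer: -702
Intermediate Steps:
T(s, G) = -3 (T(s, G) = -3*1 = -3)
q = -13
v(a) = -a² (v(a) = (-5*a²)/5 = -a²)
L(S) = -S - S² (L(S) = -S² - S = -S - S²)
(L(T(-4, 4))*q)*(-9) = (-3*(-1 - 1*(-3))*(-13))*(-9) = (-3*(-1 + 3)*(-13))*(-9) = (-3*2*(-13))*(-9) = -6*(-13)*(-9) = 78*(-9) = -702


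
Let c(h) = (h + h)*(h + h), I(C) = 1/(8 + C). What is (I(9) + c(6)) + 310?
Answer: 7719/17 ≈ 454.06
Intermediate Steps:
c(h) = 4*h**2 (c(h) = (2*h)*(2*h) = 4*h**2)
(I(9) + c(6)) + 310 = (1/(8 + 9) + 4*6**2) + 310 = (1/17 + 4*36) + 310 = (1/17 + 144) + 310 = 2449/17 + 310 = 7719/17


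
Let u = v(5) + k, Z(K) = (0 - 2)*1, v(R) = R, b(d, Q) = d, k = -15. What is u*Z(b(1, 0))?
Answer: 20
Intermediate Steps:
Z(K) = -2 (Z(K) = -2*1 = -2)
u = -10 (u = 5 - 15 = -10)
u*Z(b(1, 0)) = -10*(-2) = 20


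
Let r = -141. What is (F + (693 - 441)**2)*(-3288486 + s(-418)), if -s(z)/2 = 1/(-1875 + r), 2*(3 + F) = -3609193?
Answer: 11542745440166417/2016 ≈ 5.7256e+12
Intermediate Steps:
F = -3609199/2 (F = -3 + (1/2)*(-3609193) = -3 - 3609193/2 = -3609199/2 ≈ -1.8046e+6)
s(z) = 1/1008 (s(z) = -2/(-1875 - 141) = -2/(-2016) = -2*(-1/2016) = 1/1008)
(F + (693 - 441)**2)*(-3288486 + s(-418)) = (-3609199/2 + (693 - 441)**2)*(-3288486 + 1/1008) = (-3609199/2 + 252**2)*(-3314793887/1008) = (-3609199/2 + 63504)*(-3314793887/1008) = -3482191/2*(-3314793887/1008) = 11542745440166417/2016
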